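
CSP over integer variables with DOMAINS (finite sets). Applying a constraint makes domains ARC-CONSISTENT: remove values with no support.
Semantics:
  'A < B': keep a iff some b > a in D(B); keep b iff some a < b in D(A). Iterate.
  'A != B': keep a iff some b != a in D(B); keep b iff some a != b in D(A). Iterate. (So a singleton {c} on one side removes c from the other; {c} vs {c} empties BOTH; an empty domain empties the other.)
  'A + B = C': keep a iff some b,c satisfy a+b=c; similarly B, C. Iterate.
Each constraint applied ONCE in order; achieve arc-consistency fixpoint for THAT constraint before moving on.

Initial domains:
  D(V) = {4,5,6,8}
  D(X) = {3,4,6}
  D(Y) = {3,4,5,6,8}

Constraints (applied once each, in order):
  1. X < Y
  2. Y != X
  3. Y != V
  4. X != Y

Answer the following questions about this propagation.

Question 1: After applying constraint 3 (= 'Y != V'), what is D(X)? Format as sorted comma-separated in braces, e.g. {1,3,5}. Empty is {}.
Constraint 1 (X < Y) on D(X)={3,4,6} D(Y)={3,4,5,6,8}: Y {3,4,5,6,8}->{4,5,6,8}
Constraint 2 (Y != X) on D(Y)={4,5,6,8} D(X)={3,4,6}: no change
Constraint 3 (Y != V) on D(Y)={4,5,6,8} D(V)={4,5,6,8}: no change
So after constraint 3: D(X) = {3,4,6}

Answer: {3,4,6}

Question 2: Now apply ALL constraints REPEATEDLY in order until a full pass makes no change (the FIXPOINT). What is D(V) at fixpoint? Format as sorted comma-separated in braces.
Answer: {4,5,6,8}

Derivation:
pass 0 (initial): D(V)={4,5,6,8}
pass 1: Y {3,4,5,6,8}->{4,5,6,8}
pass 2: no change
Fixpoint after 2 passes: D(V) = {4,5,6,8}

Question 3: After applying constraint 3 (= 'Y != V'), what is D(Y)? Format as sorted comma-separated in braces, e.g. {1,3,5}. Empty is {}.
Answer: {4,5,6,8}

Derivation:
Constraint 1 (X < Y) on D(X)={3,4,6} D(Y)={3,4,5,6,8}: Y {3,4,5,6,8}->{4,5,6,8}
Constraint 2 (Y != X) on D(Y)={4,5,6,8} D(X)={3,4,6}: no change
Constraint 3 (Y != V) on D(Y)={4,5,6,8} D(V)={4,5,6,8}: no change
So after constraint 3: D(Y) = {4,5,6,8}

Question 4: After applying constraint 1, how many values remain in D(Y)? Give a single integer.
Answer: 4

Derivation:
Constraint 1 (X < Y) on D(X)={3,4,6} D(Y)={3,4,5,6,8}: Y {3,4,5,6,8}->{4,5,6,8}
So after constraint 1: D(Y)={4,5,6,8}, size = 4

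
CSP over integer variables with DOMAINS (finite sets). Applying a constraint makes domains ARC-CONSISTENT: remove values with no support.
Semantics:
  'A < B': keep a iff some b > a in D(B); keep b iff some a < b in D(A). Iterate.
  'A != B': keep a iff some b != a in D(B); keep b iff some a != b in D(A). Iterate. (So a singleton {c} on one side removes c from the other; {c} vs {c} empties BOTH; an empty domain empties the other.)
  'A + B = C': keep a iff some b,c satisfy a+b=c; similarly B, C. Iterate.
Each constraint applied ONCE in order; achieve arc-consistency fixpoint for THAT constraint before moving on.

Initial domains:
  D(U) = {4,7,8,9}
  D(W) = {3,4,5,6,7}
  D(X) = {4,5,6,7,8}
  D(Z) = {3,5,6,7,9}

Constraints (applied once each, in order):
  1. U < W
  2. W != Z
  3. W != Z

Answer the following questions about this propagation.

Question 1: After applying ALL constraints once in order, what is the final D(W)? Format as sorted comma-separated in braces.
Answer: {5,6,7}

Derivation:
Constraint 1 (U < W) on D(U)={4,7,8,9} D(W)={3,4,5,6,7}: U {4,7,8,9}->{4}; W {3,4,5,6,7}->{5,6,7}
Constraint 2 (W != Z) on D(W)={5,6,7} D(Z)={3,5,6,7,9}: no change
Constraint 3 (W != Z) on D(W)={5,6,7} D(Z)={3,5,6,7,9}: no change
So after all 3 constraints: D(W) = {5,6,7}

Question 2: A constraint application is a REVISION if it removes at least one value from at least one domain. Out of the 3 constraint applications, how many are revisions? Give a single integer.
Constraint 1 (U < W) on D(U)={4,7,8,9} D(W)={3,4,5,6,7}: U {4,7,8,9}->{4}; W {3,4,5,6,7}->{5,6,7} => REVISION
Constraint 2 (W != Z) on D(W)={5,6,7} D(Z)={3,5,6,7,9}: no change => not a revision
Constraint 3 (W != Z) on D(W)={5,6,7} D(Z)={3,5,6,7,9}: no change => not a revision
Total revisions = 1

Answer: 1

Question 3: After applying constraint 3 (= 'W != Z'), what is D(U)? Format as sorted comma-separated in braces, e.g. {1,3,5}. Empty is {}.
Answer: {4}

Derivation:
Constraint 1 (U < W) on D(U)={4,7,8,9} D(W)={3,4,5,6,7}: U {4,7,8,9}->{4}; W {3,4,5,6,7}->{5,6,7}
Constraint 2 (W != Z) on D(W)={5,6,7} D(Z)={3,5,6,7,9}: no change
Constraint 3 (W != Z) on D(W)={5,6,7} D(Z)={3,5,6,7,9}: no change
So after constraint 3: D(U) = {4}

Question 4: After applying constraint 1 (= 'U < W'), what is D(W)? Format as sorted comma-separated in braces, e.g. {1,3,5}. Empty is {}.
Answer: {5,6,7}

Derivation:
Constraint 1 (U < W) on D(U)={4,7,8,9} D(W)={3,4,5,6,7}: U {4,7,8,9}->{4}; W {3,4,5,6,7}->{5,6,7}
So after constraint 1: D(W) = {5,6,7}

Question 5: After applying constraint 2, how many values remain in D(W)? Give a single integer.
Constraint 1 (U < W) on D(U)={4,7,8,9} D(W)={3,4,5,6,7}: U {4,7,8,9}->{4}; W {3,4,5,6,7}->{5,6,7}
Constraint 2 (W != Z) on D(W)={5,6,7} D(Z)={3,5,6,7,9}: no change
So after constraint 2: D(W)={5,6,7}, size = 3

Answer: 3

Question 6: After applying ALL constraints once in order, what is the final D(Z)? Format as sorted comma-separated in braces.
Constraint 1 (U < W) on D(U)={4,7,8,9} D(W)={3,4,5,6,7}: U {4,7,8,9}->{4}; W {3,4,5,6,7}->{5,6,7}
Constraint 2 (W != Z) on D(W)={5,6,7} D(Z)={3,5,6,7,9}: no change
Constraint 3 (W != Z) on D(W)={5,6,7} D(Z)={3,5,6,7,9}: no change
So after all 3 constraints: D(Z) = {3,5,6,7,9}

Answer: {3,5,6,7,9}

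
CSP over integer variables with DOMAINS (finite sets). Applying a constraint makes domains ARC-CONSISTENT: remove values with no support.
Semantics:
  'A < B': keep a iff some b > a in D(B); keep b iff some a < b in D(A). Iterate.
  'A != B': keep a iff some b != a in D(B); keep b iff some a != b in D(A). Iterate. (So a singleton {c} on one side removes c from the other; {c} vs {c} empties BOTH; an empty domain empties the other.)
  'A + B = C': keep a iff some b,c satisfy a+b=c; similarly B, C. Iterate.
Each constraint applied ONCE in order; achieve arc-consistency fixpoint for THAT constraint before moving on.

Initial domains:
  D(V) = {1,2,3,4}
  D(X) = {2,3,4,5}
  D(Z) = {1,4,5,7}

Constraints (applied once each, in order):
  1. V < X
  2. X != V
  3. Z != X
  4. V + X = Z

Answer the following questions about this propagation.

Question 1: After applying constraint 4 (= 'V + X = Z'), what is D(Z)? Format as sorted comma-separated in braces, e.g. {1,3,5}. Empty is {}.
Constraint 1 (V < X) on D(V)={1,2,3,4} D(X)={2,3,4,5}: no change
Constraint 2 (X != V) on D(X)={2,3,4,5} D(V)={1,2,3,4}: no change
Constraint 3 (Z != X) on D(Z)={1,4,5,7} D(X)={2,3,4,5}: no change
Constraint 4 (V + X = Z) on D(V)={1,2,3,4} D(X)={2,3,4,5} D(Z)={1,4,5,7}: Z {1,4,5,7}->{4,5,7}
So after constraint 4: D(Z) = {4,5,7}

Answer: {4,5,7}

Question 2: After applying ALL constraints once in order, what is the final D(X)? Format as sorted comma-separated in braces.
Answer: {2,3,4,5}

Derivation:
Constraint 1 (V < X) on D(V)={1,2,3,4} D(X)={2,3,4,5}: no change
Constraint 2 (X != V) on D(X)={2,3,4,5} D(V)={1,2,3,4}: no change
Constraint 3 (Z != X) on D(Z)={1,4,5,7} D(X)={2,3,4,5}: no change
Constraint 4 (V + X = Z) on D(V)={1,2,3,4} D(X)={2,3,4,5} D(Z)={1,4,5,7}: Z {1,4,5,7}->{4,5,7}
So after all 4 constraints: D(X) = {2,3,4,5}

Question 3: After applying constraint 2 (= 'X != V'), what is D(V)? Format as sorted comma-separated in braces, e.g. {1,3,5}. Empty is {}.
Constraint 1 (V < X) on D(V)={1,2,3,4} D(X)={2,3,4,5}: no change
Constraint 2 (X != V) on D(X)={2,3,4,5} D(V)={1,2,3,4}: no change
So after constraint 2: D(V) = {1,2,3,4}

Answer: {1,2,3,4}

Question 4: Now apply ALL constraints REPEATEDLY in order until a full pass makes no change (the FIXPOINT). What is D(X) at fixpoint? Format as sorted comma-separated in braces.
Answer: {2,3,4,5}

Derivation:
pass 0 (initial): D(X)={2,3,4,5}
pass 1: Z {1,4,5,7}->{4,5,7}
pass 2: no change
Fixpoint after 2 passes: D(X) = {2,3,4,5}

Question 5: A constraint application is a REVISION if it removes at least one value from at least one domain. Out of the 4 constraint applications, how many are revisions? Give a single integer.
Answer: 1

Derivation:
Constraint 1 (V < X) on D(V)={1,2,3,4} D(X)={2,3,4,5}: no change => not a revision
Constraint 2 (X != V) on D(X)={2,3,4,5} D(V)={1,2,3,4}: no change => not a revision
Constraint 3 (Z != X) on D(Z)={1,4,5,7} D(X)={2,3,4,5}: no change => not a revision
Constraint 4 (V + X = Z) on D(V)={1,2,3,4} D(X)={2,3,4,5} D(Z)={1,4,5,7}: Z {1,4,5,7}->{4,5,7} => REVISION
Total revisions = 1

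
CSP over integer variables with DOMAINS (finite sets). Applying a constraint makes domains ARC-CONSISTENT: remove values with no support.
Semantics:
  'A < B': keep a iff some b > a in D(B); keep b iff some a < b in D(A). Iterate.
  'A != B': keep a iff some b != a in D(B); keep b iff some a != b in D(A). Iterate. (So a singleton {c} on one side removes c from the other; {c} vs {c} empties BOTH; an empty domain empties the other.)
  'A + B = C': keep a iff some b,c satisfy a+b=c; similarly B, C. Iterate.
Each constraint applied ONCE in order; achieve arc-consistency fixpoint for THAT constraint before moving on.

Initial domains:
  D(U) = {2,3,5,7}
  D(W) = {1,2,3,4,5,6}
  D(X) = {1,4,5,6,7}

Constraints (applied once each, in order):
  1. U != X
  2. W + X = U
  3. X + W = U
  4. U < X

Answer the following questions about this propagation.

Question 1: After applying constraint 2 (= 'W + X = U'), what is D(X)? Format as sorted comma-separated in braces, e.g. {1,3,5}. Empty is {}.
Constraint 1 (U != X) on D(U)={2,3,5,7} D(X)={1,4,5,6,7}: no change
Constraint 2 (W + X = U) on D(W)={1,2,3,4,5,6} D(X)={1,4,5,6,7} D(U)={2,3,5,7}: W {1,2,3,4,5,6}->{1,2,3,4,6}; X {1,4,5,6,7}->{1,4,5,6}
So after constraint 2: D(X) = {1,4,5,6}

Answer: {1,4,5,6}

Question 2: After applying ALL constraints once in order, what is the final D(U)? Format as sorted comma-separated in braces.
Answer: {2,3,5}

Derivation:
Constraint 1 (U != X) on D(U)={2,3,5,7} D(X)={1,4,5,6,7}: no change
Constraint 2 (W + X = U) on D(W)={1,2,3,4,5,6} D(X)={1,4,5,6,7} D(U)={2,3,5,7}: W {1,2,3,4,5,6}->{1,2,3,4,6}; X {1,4,5,6,7}->{1,4,5,6}
Constraint 3 (X + W = U) on D(X)={1,4,5,6} D(W)={1,2,3,4,6} D(U)={2,3,5,7}: no change
Constraint 4 (U < X) on D(U)={2,3,5,7} D(X)={1,4,5,6}: U {2,3,5,7}->{2,3,5}; X {1,4,5,6}->{4,5,6}
So after all 4 constraints: D(U) = {2,3,5}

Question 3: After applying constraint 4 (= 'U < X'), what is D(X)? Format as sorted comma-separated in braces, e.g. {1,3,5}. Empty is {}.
Answer: {4,5,6}

Derivation:
Constraint 1 (U != X) on D(U)={2,3,5,7} D(X)={1,4,5,6,7}: no change
Constraint 2 (W + X = U) on D(W)={1,2,3,4,5,6} D(X)={1,4,5,6,7} D(U)={2,3,5,7}: W {1,2,3,4,5,6}->{1,2,3,4,6}; X {1,4,5,6,7}->{1,4,5,6}
Constraint 3 (X + W = U) on D(X)={1,4,5,6} D(W)={1,2,3,4,6} D(U)={2,3,5,7}: no change
Constraint 4 (U < X) on D(U)={2,3,5,7} D(X)={1,4,5,6}: U {2,3,5,7}->{2,3,5}; X {1,4,5,6}->{4,5,6}
So after constraint 4: D(X) = {4,5,6}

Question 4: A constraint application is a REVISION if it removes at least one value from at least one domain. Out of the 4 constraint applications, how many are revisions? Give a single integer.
Answer: 2

Derivation:
Constraint 1 (U != X) on D(U)={2,3,5,7} D(X)={1,4,5,6,7}: no change => not a revision
Constraint 2 (W + X = U) on D(W)={1,2,3,4,5,6} D(X)={1,4,5,6,7} D(U)={2,3,5,7}: W {1,2,3,4,5,6}->{1,2,3,4,6}; X {1,4,5,6,7}->{1,4,5,6} => REVISION
Constraint 3 (X + W = U) on D(X)={1,4,5,6} D(W)={1,2,3,4,6} D(U)={2,3,5,7}: no change => not a revision
Constraint 4 (U < X) on D(U)={2,3,5,7} D(X)={1,4,5,6}: U {2,3,5,7}->{2,3,5}; X {1,4,5,6}->{4,5,6} => REVISION
Total revisions = 2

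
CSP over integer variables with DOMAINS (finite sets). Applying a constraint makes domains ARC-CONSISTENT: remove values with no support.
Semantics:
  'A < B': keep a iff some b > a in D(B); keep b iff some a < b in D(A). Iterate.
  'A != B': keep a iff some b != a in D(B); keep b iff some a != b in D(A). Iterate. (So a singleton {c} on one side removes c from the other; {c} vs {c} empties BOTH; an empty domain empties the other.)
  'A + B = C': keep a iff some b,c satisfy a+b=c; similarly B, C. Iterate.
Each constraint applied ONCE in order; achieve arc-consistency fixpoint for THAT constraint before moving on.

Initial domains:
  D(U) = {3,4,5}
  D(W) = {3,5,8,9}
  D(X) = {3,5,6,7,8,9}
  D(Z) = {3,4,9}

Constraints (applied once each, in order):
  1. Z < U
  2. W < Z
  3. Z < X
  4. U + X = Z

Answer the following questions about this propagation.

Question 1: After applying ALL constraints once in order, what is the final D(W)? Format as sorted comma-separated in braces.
Answer: {3}

Derivation:
Constraint 1 (Z < U) on D(Z)={3,4,9} D(U)={3,4,5}: Z {3,4,9}->{3,4}; U {3,4,5}->{4,5}
Constraint 2 (W < Z) on D(W)={3,5,8,9} D(Z)={3,4}: W {3,5,8,9}->{3}; Z {3,4}->{4}
Constraint 3 (Z < X) on D(Z)={4} D(X)={3,5,6,7,8,9}: X {3,5,6,7,8,9}->{5,6,7,8,9}
Constraint 4 (U + X = Z) on D(U)={4,5} D(X)={5,6,7,8,9} D(Z)={4}: U {4,5}->{}; X {5,6,7,8,9}->{}; Z {4}->{}
So after all 4 constraints: D(W) = {3}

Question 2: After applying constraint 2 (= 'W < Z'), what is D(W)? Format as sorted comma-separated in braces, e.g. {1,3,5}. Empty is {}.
Constraint 1 (Z < U) on D(Z)={3,4,9} D(U)={3,4,5}: Z {3,4,9}->{3,4}; U {3,4,5}->{4,5}
Constraint 2 (W < Z) on D(W)={3,5,8,9} D(Z)={3,4}: W {3,5,8,9}->{3}; Z {3,4}->{4}
So after constraint 2: D(W) = {3}

Answer: {3}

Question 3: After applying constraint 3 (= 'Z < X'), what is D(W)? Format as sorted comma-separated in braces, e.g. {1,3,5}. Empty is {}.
Answer: {3}

Derivation:
Constraint 1 (Z < U) on D(Z)={3,4,9} D(U)={3,4,5}: Z {3,4,9}->{3,4}; U {3,4,5}->{4,5}
Constraint 2 (W < Z) on D(W)={3,5,8,9} D(Z)={3,4}: W {3,5,8,9}->{3}; Z {3,4}->{4}
Constraint 3 (Z < X) on D(Z)={4} D(X)={3,5,6,7,8,9}: X {3,5,6,7,8,9}->{5,6,7,8,9}
So after constraint 3: D(W) = {3}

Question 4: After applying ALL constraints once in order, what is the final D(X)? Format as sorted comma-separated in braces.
Constraint 1 (Z < U) on D(Z)={3,4,9} D(U)={3,4,5}: Z {3,4,9}->{3,4}; U {3,4,5}->{4,5}
Constraint 2 (W < Z) on D(W)={3,5,8,9} D(Z)={3,4}: W {3,5,8,9}->{3}; Z {3,4}->{4}
Constraint 3 (Z < X) on D(Z)={4} D(X)={3,5,6,7,8,9}: X {3,5,6,7,8,9}->{5,6,7,8,9}
Constraint 4 (U + X = Z) on D(U)={4,5} D(X)={5,6,7,8,9} D(Z)={4}: U {4,5}->{}; X {5,6,7,8,9}->{}; Z {4}->{}
So after all 4 constraints: D(X) = {}

Answer: {}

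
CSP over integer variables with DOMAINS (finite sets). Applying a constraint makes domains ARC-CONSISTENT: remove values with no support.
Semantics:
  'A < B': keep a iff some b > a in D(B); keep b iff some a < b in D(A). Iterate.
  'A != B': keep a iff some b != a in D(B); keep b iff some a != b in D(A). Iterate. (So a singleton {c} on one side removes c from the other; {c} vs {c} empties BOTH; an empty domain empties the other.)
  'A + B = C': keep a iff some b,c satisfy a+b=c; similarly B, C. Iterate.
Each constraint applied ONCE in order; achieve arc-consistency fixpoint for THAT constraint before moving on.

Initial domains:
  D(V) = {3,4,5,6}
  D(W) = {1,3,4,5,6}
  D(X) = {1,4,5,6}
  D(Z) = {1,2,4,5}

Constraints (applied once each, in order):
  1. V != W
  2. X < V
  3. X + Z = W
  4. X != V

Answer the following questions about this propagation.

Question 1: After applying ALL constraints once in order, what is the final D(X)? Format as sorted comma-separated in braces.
Answer: {1,4,5}

Derivation:
Constraint 1 (V != W) on D(V)={3,4,5,6} D(W)={1,3,4,5,6}: no change
Constraint 2 (X < V) on D(X)={1,4,5,6} D(V)={3,4,5,6}: X {1,4,5,6}->{1,4,5}
Constraint 3 (X + Z = W) on D(X)={1,4,5} D(Z)={1,2,4,5} D(W)={1,3,4,5,6}: W {1,3,4,5,6}->{3,5,6}
Constraint 4 (X != V) on D(X)={1,4,5} D(V)={3,4,5,6}: no change
So after all 4 constraints: D(X) = {1,4,5}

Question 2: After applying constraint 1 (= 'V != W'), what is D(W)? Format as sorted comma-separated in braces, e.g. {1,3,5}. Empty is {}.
Answer: {1,3,4,5,6}

Derivation:
Constraint 1 (V != W) on D(V)={3,4,5,6} D(W)={1,3,4,5,6}: no change
So after constraint 1: D(W) = {1,3,4,5,6}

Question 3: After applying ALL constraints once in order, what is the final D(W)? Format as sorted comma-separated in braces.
Answer: {3,5,6}

Derivation:
Constraint 1 (V != W) on D(V)={3,4,5,6} D(W)={1,3,4,5,6}: no change
Constraint 2 (X < V) on D(X)={1,4,5,6} D(V)={3,4,5,6}: X {1,4,5,6}->{1,4,5}
Constraint 3 (X + Z = W) on D(X)={1,4,5} D(Z)={1,2,4,5} D(W)={1,3,4,5,6}: W {1,3,4,5,6}->{3,5,6}
Constraint 4 (X != V) on D(X)={1,4,5} D(V)={3,4,5,6}: no change
So after all 4 constraints: D(W) = {3,5,6}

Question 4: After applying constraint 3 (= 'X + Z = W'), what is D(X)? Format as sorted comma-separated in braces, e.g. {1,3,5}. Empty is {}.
Constraint 1 (V != W) on D(V)={3,4,5,6} D(W)={1,3,4,5,6}: no change
Constraint 2 (X < V) on D(X)={1,4,5,6} D(V)={3,4,5,6}: X {1,4,5,6}->{1,4,5}
Constraint 3 (X + Z = W) on D(X)={1,4,5} D(Z)={1,2,4,5} D(W)={1,3,4,5,6}: W {1,3,4,5,6}->{3,5,6}
So after constraint 3: D(X) = {1,4,5}

Answer: {1,4,5}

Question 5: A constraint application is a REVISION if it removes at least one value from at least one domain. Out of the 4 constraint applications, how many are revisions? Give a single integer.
Answer: 2

Derivation:
Constraint 1 (V != W) on D(V)={3,4,5,6} D(W)={1,3,4,5,6}: no change => not a revision
Constraint 2 (X < V) on D(X)={1,4,5,6} D(V)={3,4,5,6}: X {1,4,5,6}->{1,4,5} => REVISION
Constraint 3 (X + Z = W) on D(X)={1,4,5} D(Z)={1,2,4,5} D(W)={1,3,4,5,6}: W {1,3,4,5,6}->{3,5,6} => REVISION
Constraint 4 (X != V) on D(X)={1,4,5} D(V)={3,4,5,6}: no change => not a revision
Total revisions = 2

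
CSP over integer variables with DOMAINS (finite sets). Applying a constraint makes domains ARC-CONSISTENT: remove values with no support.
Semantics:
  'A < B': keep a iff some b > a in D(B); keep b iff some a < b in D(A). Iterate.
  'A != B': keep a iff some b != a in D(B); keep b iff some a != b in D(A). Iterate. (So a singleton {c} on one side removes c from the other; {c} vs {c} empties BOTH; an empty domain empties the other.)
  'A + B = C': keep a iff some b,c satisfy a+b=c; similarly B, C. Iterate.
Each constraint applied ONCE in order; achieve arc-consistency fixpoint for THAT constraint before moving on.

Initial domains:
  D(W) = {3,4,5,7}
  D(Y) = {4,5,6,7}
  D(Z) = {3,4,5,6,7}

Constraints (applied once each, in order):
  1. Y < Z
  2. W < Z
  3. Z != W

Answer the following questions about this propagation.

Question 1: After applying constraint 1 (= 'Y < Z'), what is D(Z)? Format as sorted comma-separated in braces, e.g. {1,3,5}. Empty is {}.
Constraint 1 (Y < Z) on D(Y)={4,5,6,7} D(Z)={3,4,5,6,7}: Y {4,5,6,7}->{4,5,6}; Z {3,4,5,6,7}->{5,6,7}
So after constraint 1: D(Z) = {5,6,7}

Answer: {5,6,7}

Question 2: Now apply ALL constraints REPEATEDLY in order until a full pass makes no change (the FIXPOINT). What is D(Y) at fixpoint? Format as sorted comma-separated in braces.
Answer: {4,5,6}

Derivation:
pass 0 (initial): D(Y)={4,5,6,7}
pass 1: W {3,4,5,7}->{3,4,5}; Y {4,5,6,7}->{4,5,6}; Z {3,4,5,6,7}->{5,6,7}
pass 2: no change
Fixpoint after 2 passes: D(Y) = {4,5,6}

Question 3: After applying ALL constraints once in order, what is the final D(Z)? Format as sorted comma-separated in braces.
Answer: {5,6,7}

Derivation:
Constraint 1 (Y < Z) on D(Y)={4,5,6,7} D(Z)={3,4,5,6,7}: Y {4,5,6,7}->{4,5,6}; Z {3,4,5,6,7}->{5,6,7}
Constraint 2 (W < Z) on D(W)={3,4,5,7} D(Z)={5,6,7}: W {3,4,5,7}->{3,4,5}
Constraint 3 (Z != W) on D(Z)={5,6,7} D(W)={3,4,5}: no change
So after all 3 constraints: D(Z) = {5,6,7}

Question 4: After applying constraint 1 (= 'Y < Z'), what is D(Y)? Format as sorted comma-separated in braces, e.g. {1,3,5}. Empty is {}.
Constraint 1 (Y < Z) on D(Y)={4,5,6,7} D(Z)={3,4,5,6,7}: Y {4,5,6,7}->{4,5,6}; Z {3,4,5,6,7}->{5,6,7}
So after constraint 1: D(Y) = {4,5,6}

Answer: {4,5,6}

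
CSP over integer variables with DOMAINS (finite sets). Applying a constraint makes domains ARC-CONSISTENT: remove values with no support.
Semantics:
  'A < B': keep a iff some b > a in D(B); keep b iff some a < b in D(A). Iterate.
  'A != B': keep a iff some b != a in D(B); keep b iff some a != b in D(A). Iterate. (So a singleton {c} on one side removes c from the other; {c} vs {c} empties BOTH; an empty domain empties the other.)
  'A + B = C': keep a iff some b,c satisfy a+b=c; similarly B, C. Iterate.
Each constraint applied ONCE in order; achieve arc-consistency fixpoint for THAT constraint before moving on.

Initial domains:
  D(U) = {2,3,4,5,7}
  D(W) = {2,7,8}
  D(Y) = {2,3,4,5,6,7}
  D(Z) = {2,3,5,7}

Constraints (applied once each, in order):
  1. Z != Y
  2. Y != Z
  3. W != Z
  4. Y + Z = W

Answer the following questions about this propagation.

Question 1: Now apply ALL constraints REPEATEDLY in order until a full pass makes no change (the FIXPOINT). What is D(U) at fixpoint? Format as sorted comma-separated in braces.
Answer: {2,3,4,5,7}

Derivation:
pass 0 (initial): D(U)={2,3,4,5,7}
pass 1: W {2,7,8}->{7,8}; Y {2,3,4,5,6,7}->{2,3,4,5,6}; Z {2,3,5,7}->{2,3,5}
pass 2: no change
Fixpoint after 2 passes: D(U) = {2,3,4,5,7}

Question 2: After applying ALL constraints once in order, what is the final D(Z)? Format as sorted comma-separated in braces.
Answer: {2,3,5}

Derivation:
Constraint 1 (Z != Y) on D(Z)={2,3,5,7} D(Y)={2,3,4,5,6,7}: no change
Constraint 2 (Y != Z) on D(Y)={2,3,4,5,6,7} D(Z)={2,3,5,7}: no change
Constraint 3 (W != Z) on D(W)={2,7,8} D(Z)={2,3,5,7}: no change
Constraint 4 (Y + Z = W) on D(Y)={2,3,4,5,6,7} D(Z)={2,3,5,7} D(W)={2,7,8}: Y {2,3,4,5,6,7}->{2,3,4,5,6}; Z {2,3,5,7}->{2,3,5}; W {2,7,8}->{7,8}
So after all 4 constraints: D(Z) = {2,3,5}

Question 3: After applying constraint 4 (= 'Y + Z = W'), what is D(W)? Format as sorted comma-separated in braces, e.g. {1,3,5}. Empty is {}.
Constraint 1 (Z != Y) on D(Z)={2,3,5,7} D(Y)={2,3,4,5,6,7}: no change
Constraint 2 (Y != Z) on D(Y)={2,3,4,5,6,7} D(Z)={2,3,5,7}: no change
Constraint 3 (W != Z) on D(W)={2,7,8} D(Z)={2,3,5,7}: no change
Constraint 4 (Y + Z = W) on D(Y)={2,3,4,5,6,7} D(Z)={2,3,5,7} D(W)={2,7,8}: Y {2,3,4,5,6,7}->{2,3,4,5,6}; Z {2,3,5,7}->{2,3,5}; W {2,7,8}->{7,8}
So after constraint 4: D(W) = {7,8}

Answer: {7,8}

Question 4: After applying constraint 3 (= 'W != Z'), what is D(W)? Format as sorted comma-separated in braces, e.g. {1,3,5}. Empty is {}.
Answer: {2,7,8}

Derivation:
Constraint 1 (Z != Y) on D(Z)={2,3,5,7} D(Y)={2,3,4,5,6,7}: no change
Constraint 2 (Y != Z) on D(Y)={2,3,4,5,6,7} D(Z)={2,3,5,7}: no change
Constraint 3 (W != Z) on D(W)={2,7,8} D(Z)={2,3,5,7}: no change
So after constraint 3: D(W) = {2,7,8}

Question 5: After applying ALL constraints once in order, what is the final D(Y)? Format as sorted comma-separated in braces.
Answer: {2,3,4,5,6}

Derivation:
Constraint 1 (Z != Y) on D(Z)={2,3,5,7} D(Y)={2,3,4,5,6,7}: no change
Constraint 2 (Y != Z) on D(Y)={2,3,4,5,6,7} D(Z)={2,3,5,7}: no change
Constraint 3 (W != Z) on D(W)={2,7,8} D(Z)={2,3,5,7}: no change
Constraint 4 (Y + Z = W) on D(Y)={2,3,4,5,6,7} D(Z)={2,3,5,7} D(W)={2,7,8}: Y {2,3,4,5,6,7}->{2,3,4,5,6}; Z {2,3,5,7}->{2,3,5}; W {2,7,8}->{7,8}
So after all 4 constraints: D(Y) = {2,3,4,5,6}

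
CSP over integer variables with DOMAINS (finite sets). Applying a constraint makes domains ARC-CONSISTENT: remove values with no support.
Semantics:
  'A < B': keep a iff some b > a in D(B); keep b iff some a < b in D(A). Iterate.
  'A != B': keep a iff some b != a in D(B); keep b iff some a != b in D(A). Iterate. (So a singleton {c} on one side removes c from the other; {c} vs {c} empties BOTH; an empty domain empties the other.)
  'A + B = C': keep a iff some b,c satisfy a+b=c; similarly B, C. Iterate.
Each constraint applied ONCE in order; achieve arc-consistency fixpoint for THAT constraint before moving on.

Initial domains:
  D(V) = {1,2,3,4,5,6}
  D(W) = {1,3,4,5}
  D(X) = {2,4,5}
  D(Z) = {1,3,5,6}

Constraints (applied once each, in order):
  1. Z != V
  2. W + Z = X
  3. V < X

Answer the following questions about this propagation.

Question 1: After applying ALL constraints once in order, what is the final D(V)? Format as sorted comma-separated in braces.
Constraint 1 (Z != V) on D(Z)={1,3,5,6} D(V)={1,2,3,4,5,6}: no change
Constraint 2 (W + Z = X) on D(W)={1,3,4,5} D(Z)={1,3,5,6} D(X)={2,4,5}: W {1,3,4,5}->{1,3,4}; Z {1,3,5,6}->{1,3}
Constraint 3 (V < X) on D(V)={1,2,3,4,5,6} D(X)={2,4,5}: V {1,2,3,4,5,6}->{1,2,3,4}
So after all 3 constraints: D(V) = {1,2,3,4}

Answer: {1,2,3,4}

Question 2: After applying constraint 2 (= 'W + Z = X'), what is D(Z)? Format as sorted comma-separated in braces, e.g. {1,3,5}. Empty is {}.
Answer: {1,3}

Derivation:
Constraint 1 (Z != V) on D(Z)={1,3,5,6} D(V)={1,2,3,4,5,6}: no change
Constraint 2 (W + Z = X) on D(W)={1,3,4,5} D(Z)={1,3,5,6} D(X)={2,4,5}: W {1,3,4,5}->{1,3,4}; Z {1,3,5,6}->{1,3}
So after constraint 2: D(Z) = {1,3}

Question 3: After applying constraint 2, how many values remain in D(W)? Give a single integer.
Constraint 1 (Z != V) on D(Z)={1,3,5,6} D(V)={1,2,3,4,5,6}: no change
Constraint 2 (W + Z = X) on D(W)={1,3,4,5} D(Z)={1,3,5,6} D(X)={2,4,5}: W {1,3,4,5}->{1,3,4}; Z {1,3,5,6}->{1,3}
So after constraint 2: D(W)={1,3,4}, size = 3

Answer: 3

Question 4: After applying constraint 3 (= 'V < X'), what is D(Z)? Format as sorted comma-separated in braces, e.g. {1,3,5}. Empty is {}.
Answer: {1,3}

Derivation:
Constraint 1 (Z != V) on D(Z)={1,3,5,6} D(V)={1,2,3,4,5,6}: no change
Constraint 2 (W + Z = X) on D(W)={1,3,4,5} D(Z)={1,3,5,6} D(X)={2,4,5}: W {1,3,4,5}->{1,3,4}; Z {1,3,5,6}->{1,3}
Constraint 3 (V < X) on D(V)={1,2,3,4,5,6} D(X)={2,4,5}: V {1,2,3,4,5,6}->{1,2,3,4}
So after constraint 3: D(Z) = {1,3}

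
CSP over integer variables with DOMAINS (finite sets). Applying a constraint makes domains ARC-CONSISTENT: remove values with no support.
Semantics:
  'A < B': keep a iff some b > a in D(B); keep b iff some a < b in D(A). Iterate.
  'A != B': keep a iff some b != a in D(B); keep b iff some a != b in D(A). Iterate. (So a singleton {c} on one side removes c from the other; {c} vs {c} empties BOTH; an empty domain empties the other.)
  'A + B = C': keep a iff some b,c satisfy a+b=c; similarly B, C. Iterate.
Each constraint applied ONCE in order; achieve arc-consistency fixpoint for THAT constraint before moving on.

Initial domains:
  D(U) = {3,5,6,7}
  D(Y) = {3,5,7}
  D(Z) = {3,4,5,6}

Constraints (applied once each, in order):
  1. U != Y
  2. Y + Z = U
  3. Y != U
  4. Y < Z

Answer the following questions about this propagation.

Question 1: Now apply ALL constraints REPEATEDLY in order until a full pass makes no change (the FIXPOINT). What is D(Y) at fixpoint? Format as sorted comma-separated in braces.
pass 0 (initial): D(Y)={3,5,7}
pass 1: U {3,5,6,7}->{6,7}; Y {3,5,7}->{3}; Z {3,4,5,6}->{4}
pass 2: U {6,7}->{7}
pass 3: no change
Fixpoint after 3 passes: D(Y) = {3}

Answer: {3}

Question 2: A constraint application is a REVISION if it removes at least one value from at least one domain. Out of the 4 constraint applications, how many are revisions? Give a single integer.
Constraint 1 (U != Y) on D(U)={3,5,6,7} D(Y)={3,5,7}: no change => not a revision
Constraint 2 (Y + Z = U) on D(Y)={3,5,7} D(Z)={3,4,5,6} D(U)={3,5,6,7}: Y {3,5,7}->{3}; Z {3,4,5,6}->{3,4}; U {3,5,6,7}->{6,7} => REVISION
Constraint 3 (Y != U) on D(Y)={3} D(U)={6,7}: no change => not a revision
Constraint 4 (Y < Z) on D(Y)={3} D(Z)={3,4}: Z {3,4}->{4} => REVISION
Total revisions = 2

Answer: 2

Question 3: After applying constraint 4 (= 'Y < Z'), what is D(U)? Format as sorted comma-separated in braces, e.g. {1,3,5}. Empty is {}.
Constraint 1 (U != Y) on D(U)={3,5,6,7} D(Y)={3,5,7}: no change
Constraint 2 (Y + Z = U) on D(Y)={3,5,7} D(Z)={3,4,5,6} D(U)={3,5,6,7}: Y {3,5,7}->{3}; Z {3,4,5,6}->{3,4}; U {3,5,6,7}->{6,7}
Constraint 3 (Y != U) on D(Y)={3} D(U)={6,7}: no change
Constraint 4 (Y < Z) on D(Y)={3} D(Z)={3,4}: Z {3,4}->{4}
So after constraint 4: D(U) = {6,7}

Answer: {6,7}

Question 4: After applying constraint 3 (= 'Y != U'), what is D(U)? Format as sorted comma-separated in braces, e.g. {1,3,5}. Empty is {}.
Answer: {6,7}

Derivation:
Constraint 1 (U != Y) on D(U)={3,5,6,7} D(Y)={3,5,7}: no change
Constraint 2 (Y + Z = U) on D(Y)={3,5,7} D(Z)={3,4,5,6} D(U)={3,5,6,7}: Y {3,5,7}->{3}; Z {3,4,5,6}->{3,4}; U {3,5,6,7}->{6,7}
Constraint 3 (Y != U) on D(Y)={3} D(U)={6,7}: no change
So after constraint 3: D(U) = {6,7}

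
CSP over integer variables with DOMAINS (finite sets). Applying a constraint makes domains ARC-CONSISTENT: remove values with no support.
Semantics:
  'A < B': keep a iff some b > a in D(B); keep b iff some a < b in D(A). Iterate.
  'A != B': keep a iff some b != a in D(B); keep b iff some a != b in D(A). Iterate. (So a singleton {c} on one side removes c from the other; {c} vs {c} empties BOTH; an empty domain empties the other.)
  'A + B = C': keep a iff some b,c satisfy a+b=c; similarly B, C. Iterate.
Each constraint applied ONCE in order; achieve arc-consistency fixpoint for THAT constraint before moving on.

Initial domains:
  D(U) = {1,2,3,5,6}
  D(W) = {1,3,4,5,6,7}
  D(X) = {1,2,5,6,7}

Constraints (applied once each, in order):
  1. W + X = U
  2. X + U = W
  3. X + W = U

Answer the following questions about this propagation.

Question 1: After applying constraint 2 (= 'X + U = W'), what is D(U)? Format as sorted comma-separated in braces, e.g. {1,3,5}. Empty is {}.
Constraint 1 (W + X = U) on D(W)={1,3,4,5,6,7} D(X)={1,2,5,6,7} D(U)={1,2,3,5,6}: W {1,3,4,5,6,7}->{1,3,4,5}; X {1,2,5,6,7}->{1,2,5}; U {1,2,3,5,6}->{2,3,5,6}
Constraint 2 (X + U = W) on D(X)={1,2,5} D(U)={2,3,5,6} D(W)={1,3,4,5}: X {1,2,5}->{1,2}; U {2,3,5,6}->{2,3}; W {1,3,4,5}->{3,4,5}
So after constraint 2: D(U) = {2,3}

Answer: {2,3}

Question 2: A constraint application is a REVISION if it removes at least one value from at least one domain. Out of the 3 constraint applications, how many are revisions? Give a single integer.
Constraint 1 (W + X = U) on D(W)={1,3,4,5,6,7} D(X)={1,2,5,6,7} D(U)={1,2,3,5,6}: W {1,3,4,5,6,7}->{1,3,4,5}; X {1,2,5,6,7}->{1,2,5}; U {1,2,3,5,6}->{2,3,5,6} => REVISION
Constraint 2 (X + U = W) on D(X)={1,2,5} D(U)={2,3,5,6} D(W)={1,3,4,5}: X {1,2,5}->{1,2}; U {2,3,5,6}->{2,3}; W {1,3,4,5}->{3,4,5} => REVISION
Constraint 3 (X + W = U) on D(X)={1,2} D(W)={3,4,5} D(U)={2,3}: X {1,2}->{}; W {3,4,5}->{}; U {2,3}->{} => REVISION
Total revisions = 3

Answer: 3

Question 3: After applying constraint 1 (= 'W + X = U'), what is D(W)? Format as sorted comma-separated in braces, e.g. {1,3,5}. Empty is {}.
Constraint 1 (W + X = U) on D(W)={1,3,4,5,6,7} D(X)={1,2,5,6,7} D(U)={1,2,3,5,6}: W {1,3,4,5,6,7}->{1,3,4,5}; X {1,2,5,6,7}->{1,2,5}; U {1,2,3,5,6}->{2,3,5,6}
So after constraint 1: D(W) = {1,3,4,5}

Answer: {1,3,4,5}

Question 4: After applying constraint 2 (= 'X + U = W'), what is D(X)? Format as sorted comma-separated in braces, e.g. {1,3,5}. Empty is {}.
Constraint 1 (W + X = U) on D(W)={1,3,4,5,6,7} D(X)={1,2,5,6,7} D(U)={1,2,3,5,6}: W {1,3,4,5,6,7}->{1,3,4,5}; X {1,2,5,6,7}->{1,2,5}; U {1,2,3,5,6}->{2,3,5,6}
Constraint 2 (X + U = W) on D(X)={1,2,5} D(U)={2,3,5,6} D(W)={1,3,4,5}: X {1,2,5}->{1,2}; U {2,3,5,6}->{2,3}; W {1,3,4,5}->{3,4,5}
So after constraint 2: D(X) = {1,2}

Answer: {1,2}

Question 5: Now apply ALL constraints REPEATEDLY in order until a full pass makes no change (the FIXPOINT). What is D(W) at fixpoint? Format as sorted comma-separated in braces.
pass 0 (initial): D(W)={1,3,4,5,6,7}
pass 1: U {1,2,3,5,6}->{}; W {1,3,4,5,6,7}->{}; X {1,2,5,6,7}->{}
pass 2: no change
Fixpoint after 2 passes: D(W) = {}

Answer: {}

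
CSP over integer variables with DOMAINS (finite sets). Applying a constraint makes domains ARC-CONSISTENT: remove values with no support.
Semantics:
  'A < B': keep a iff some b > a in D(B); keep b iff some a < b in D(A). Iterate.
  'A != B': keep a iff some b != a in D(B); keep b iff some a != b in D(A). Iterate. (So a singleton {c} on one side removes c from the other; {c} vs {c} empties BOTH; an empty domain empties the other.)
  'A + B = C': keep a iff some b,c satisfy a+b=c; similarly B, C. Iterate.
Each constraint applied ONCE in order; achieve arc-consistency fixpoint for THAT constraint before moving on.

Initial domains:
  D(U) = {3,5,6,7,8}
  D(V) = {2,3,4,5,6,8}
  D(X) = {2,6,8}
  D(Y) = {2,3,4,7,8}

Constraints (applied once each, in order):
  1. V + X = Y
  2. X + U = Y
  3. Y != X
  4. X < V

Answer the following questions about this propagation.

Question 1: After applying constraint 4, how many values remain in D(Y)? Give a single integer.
Constraint 1 (V + X = Y) on D(V)={2,3,4,5,6,8} D(X)={2,6,8} D(Y)={2,3,4,7,8}: V {2,3,4,5,6,8}->{2,5,6}; X {2,6,8}->{2,6}; Y {2,3,4,7,8}->{4,7,8}
Constraint 2 (X + U = Y) on D(X)={2,6} D(U)={3,5,6,7,8} D(Y)={4,7,8}: X {2,6}->{2}; U {3,5,6,7,8}->{5,6}; Y {4,7,8}->{7,8}
Constraint 3 (Y != X) on D(Y)={7,8} D(X)={2}: no change
Constraint 4 (X < V) on D(X)={2} D(V)={2,5,6}: V {2,5,6}->{5,6}
So after constraint 4: D(Y)={7,8}, size = 2

Answer: 2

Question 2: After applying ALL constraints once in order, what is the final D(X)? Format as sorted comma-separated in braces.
Constraint 1 (V + X = Y) on D(V)={2,3,4,5,6,8} D(X)={2,6,8} D(Y)={2,3,4,7,8}: V {2,3,4,5,6,8}->{2,5,6}; X {2,6,8}->{2,6}; Y {2,3,4,7,8}->{4,7,8}
Constraint 2 (X + U = Y) on D(X)={2,6} D(U)={3,5,6,7,8} D(Y)={4,7,8}: X {2,6}->{2}; U {3,5,6,7,8}->{5,6}; Y {4,7,8}->{7,8}
Constraint 3 (Y != X) on D(Y)={7,8} D(X)={2}: no change
Constraint 4 (X < V) on D(X)={2} D(V)={2,5,6}: V {2,5,6}->{5,6}
So after all 4 constraints: D(X) = {2}

Answer: {2}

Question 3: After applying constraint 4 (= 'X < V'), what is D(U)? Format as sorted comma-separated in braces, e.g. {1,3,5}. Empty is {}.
Constraint 1 (V + X = Y) on D(V)={2,3,4,5,6,8} D(X)={2,6,8} D(Y)={2,3,4,7,8}: V {2,3,4,5,6,8}->{2,5,6}; X {2,6,8}->{2,6}; Y {2,3,4,7,8}->{4,7,8}
Constraint 2 (X + U = Y) on D(X)={2,6} D(U)={3,5,6,7,8} D(Y)={4,7,8}: X {2,6}->{2}; U {3,5,6,7,8}->{5,6}; Y {4,7,8}->{7,8}
Constraint 3 (Y != X) on D(Y)={7,8} D(X)={2}: no change
Constraint 4 (X < V) on D(X)={2} D(V)={2,5,6}: V {2,5,6}->{5,6}
So after constraint 4: D(U) = {5,6}

Answer: {5,6}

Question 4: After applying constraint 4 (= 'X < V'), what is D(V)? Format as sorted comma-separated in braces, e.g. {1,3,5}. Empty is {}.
Constraint 1 (V + X = Y) on D(V)={2,3,4,5,6,8} D(X)={2,6,8} D(Y)={2,3,4,7,8}: V {2,3,4,5,6,8}->{2,5,6}; X {2,6,8}->{2,6}; Y {2,3,4,7,8}->{4,7,8}
Constraint 2 (X + U = Y) on D(X)={2,6} D(U)={3,5,6,7,8} D(Y)={4,7,8}: X {2,6}->{2}; U {3,5,6,7,8}->{5,6}; Y {4,7,8}->{7,8}
Constraint 3 (Y != X) on D(Y)={7,8} D(X)={2}: no change
Constraint 4 (X < V) on D(X)={2} D(V)={2,5,6}: V {2,5,6}->{5,6}
So after constraint 4: D(V) = {5,6}

Answer: {5,6}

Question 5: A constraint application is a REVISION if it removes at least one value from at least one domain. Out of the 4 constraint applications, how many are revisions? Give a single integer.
Constraint 1 (V + X = Y) on D(V)={2,3,4,5,6,8} D(X)={2,6,8} D(Y)={2,3,4,7,8}: V {2,3,4,5,6,8}->{2,5,6}; X {2,6,8}->{2,6}; Y {2,3,4,7,8}->{4,7,8} => REVISION
Constraint 2 (X + U = Y) on D(X)={2,6} D(U)={3,5,6,7,8} D(Y)={4,7,8}: X {2,6}->{2}; U {3,5,6,7,8}->{5,6}; Y {4,7,8}->{7,8} => REVISION
Constraint 3 (Y != X) on D(Y)={7,8} D(X)={2}: no change => not a revision
Constraint 4 (X < V) on D(X)={2} D(V)={2,5,6}: V {2,5,6}->{5,6} => REVISION
Total revisions = 3

Answer: 3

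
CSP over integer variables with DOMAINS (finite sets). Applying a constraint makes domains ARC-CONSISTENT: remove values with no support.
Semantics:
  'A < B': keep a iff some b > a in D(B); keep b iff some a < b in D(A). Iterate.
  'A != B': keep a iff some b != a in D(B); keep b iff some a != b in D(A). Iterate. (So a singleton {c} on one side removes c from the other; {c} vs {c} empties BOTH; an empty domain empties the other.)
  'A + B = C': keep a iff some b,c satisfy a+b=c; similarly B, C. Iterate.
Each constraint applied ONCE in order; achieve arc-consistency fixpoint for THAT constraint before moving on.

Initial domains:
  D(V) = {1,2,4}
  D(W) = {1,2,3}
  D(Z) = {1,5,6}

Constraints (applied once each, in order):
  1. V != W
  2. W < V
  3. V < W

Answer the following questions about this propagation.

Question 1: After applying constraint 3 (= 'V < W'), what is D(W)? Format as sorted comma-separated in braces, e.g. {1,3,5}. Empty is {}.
Answer: {3}

Derivation:
Constraint 1 (V != W) on D(V)={1,2,4} D(W)={1,2,3}: no change
Constraint 2 (W < V) on D(W)={1,2,3} D(V)={1,2,4}: V {1,2,4}->{2,4}
Constraint 3 (V < W) on D(V)={2,4} D(W)={1,2,3}: V {2,4}->{2}; W {1,2,3}->{3}
So after constraint 3: D(W) = {3}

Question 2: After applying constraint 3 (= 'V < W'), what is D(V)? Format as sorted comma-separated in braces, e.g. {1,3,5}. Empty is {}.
Answer: {2}

Derivation:
Constraint 1 (V != W) on D(V)={1,2,4} D(W)={1,2,3}: no change
Constraint 2 (W < V) on D(W)={1,2,3} D(V)={1,2,4}: V {1,2,4}->{2,4}
Constraint 3 (V < W) on D(V)={2,4} D(W)={1,2,3}: V {2,4}->{2}; W {1,2,3}->{3}
So after constraint 3: D(V) = {2}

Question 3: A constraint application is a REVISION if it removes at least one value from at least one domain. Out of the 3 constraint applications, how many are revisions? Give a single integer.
Answer: 2

Derivation:
Constraint 1 (V != W) on D(V)={1,2,4} D(W)={1,2,3}: no change => not a revision
Constraint 2 (W < V) on D(W)={1,2,3} D(V)={1,2,4}: V {1,2,4}->{2,4} => REVISION
Constraint 3 (V < W) on D(V)={2,4} D(W)={1,2,3}: V {2,4}->{2}; W {1,2,3}->{3} => REVISION
Total revisions = 2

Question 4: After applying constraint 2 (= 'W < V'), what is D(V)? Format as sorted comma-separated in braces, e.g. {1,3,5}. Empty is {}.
Answer: {2,4}

Derivation:
Constraint 1 (V != W) on D(V)={1,2,4} D(W)={1,2,3}: no change
Constraint 2 (W < V) on D(W)={1,2,3} D(V)={1,2,4}: V {1,2,4}->{2,4}
So after constraint 2: D(V) = {2,4}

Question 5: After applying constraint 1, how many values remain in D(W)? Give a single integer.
Answer: 3

Derivation:
Constraint 1 (V != W) on D(V)={1,2,4} D(W)={1,2,3}: no change
So after constraint 1: D(W)={1,2,3}, size = 3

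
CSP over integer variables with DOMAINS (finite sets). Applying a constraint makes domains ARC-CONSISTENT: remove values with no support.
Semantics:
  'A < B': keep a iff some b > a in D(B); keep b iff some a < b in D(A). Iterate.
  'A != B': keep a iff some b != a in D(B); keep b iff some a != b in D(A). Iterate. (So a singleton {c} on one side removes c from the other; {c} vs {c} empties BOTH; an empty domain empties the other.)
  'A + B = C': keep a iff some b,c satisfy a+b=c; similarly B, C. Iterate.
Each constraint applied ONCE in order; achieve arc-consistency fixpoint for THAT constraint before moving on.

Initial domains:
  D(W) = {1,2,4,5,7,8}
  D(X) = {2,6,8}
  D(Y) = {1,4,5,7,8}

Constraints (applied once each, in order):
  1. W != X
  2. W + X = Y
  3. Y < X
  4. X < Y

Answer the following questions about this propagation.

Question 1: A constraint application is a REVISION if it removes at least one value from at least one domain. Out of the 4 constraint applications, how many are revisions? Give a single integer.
Answer: 3

Derivation:
Constraint 1 (W != X) on D(W)={1,2,4,5,7,8} D(X)={2,6,8}: no change => not a revision
Constraint 2 (W + X = Y) on D(W)={1,2,4,5,7,8} D(X)={2,6,8} D(Y)={1,4,5,7,8}: W {1,2,4,5,7,8}->{1,2,5}; X {2,6,8}->{2,6}; Y {1,4,5,7,8}->{4,7,8} => REVISION
Constraint 3 (Y < X) on D(Y)={4,7,8} D(X)={2,6}: Y {4,7,8}->{4}; X {2,6}->{6} => REVISION
Constraint 4 (X < Y) on D(X)={6} D(Y)={4}: X {6}->{}; Y {4}->{} => REVISION
Total revisions = 3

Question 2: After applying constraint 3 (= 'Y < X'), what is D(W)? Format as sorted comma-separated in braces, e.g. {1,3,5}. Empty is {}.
Constraint 1 (W != X) on D(W)={1,2,4,5,7,8} D(X)={2,6,8}: no change
Constraint 2 (W + X = Y) on D(W)={1,2,4,5,7,8} D(X)={2,6,8} D(Y)={1,4,5,7,8}: W {1,2,4,5,7,8}->{1,2,5}; X {2,6,8}->{2,6}; Y {1,4,5,7,8}->{4,7,8}
Constraint 3 (Y < X) on D(Y)={4,7,8} D(X)={2,6}: Y {4,7,8}->{4}; X {2,6}->{6}
So after constraint 3: D(W) = {1,2,5}

Answer: {1,2,5}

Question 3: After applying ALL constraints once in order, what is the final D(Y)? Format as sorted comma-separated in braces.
Constraint 1 (W != X) on D(W)={1,2,4,5,7,8} D(X)={2,6,8}: no change
Constraint 2 (W + X = Y) on D(W)={1,2,4,5,7,8} D(X)={2,6,8} D(Y)={1,4,5,7,8}: W {1,2,4,5,7,8}->{1,2,5}; X {2,6,8}->{2,6}; Y {1,4,5,7,8}->{4,7,8}
Constraint 3 (Y < X) on D(Y)={4,7,8} D(X)={2,6}: Y {4,7,8}->{4}; X {2,6}->{6}
Constraint 4 (X < Y) on D(X)={6} D(Y)={4}: X {6}->{}; Y {4}->{}
So after all 4 constraints: D(Y) = {}

Answer: {}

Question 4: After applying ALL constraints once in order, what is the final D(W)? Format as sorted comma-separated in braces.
Constraint 1 (W != X) on D(W)={1,2,4,5,7,8} D(X)={2,6,8}: no change
Constraint 2 (W + X = Y) on D(W)={1,2,4,5,7,8} D(X)={2,6,8} D(Y)={1,4,5,7,8}: W {1,2,4,5,7,8}->{1,2,5}; X {2,6,8}->{2,6}; Y {1,4,5,7,8}->{4,7,8}
Constraint 3 (Y < X) on D(Y)={4,7,8} D(X)={2,6}: Y {4,7,8}->{4}; X {2,6}->{6}
Constraint 4 (X < Y) on D(X)={6} D(Y)={4}: X {6}->{}; Y {4}->{}
So after all 4 constraints: D(W) = {1,2,5}

Answer: {1,2,5}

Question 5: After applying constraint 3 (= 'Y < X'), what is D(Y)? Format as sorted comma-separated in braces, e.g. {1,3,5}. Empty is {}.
Constraint 1 (W != X) on D(W)={1,2,4,5,7,8} D(X)={2,6,8}: no change
Constraint 2 (W + X = Y) on D(W)={1,2,4,5,7,8} D(X)={2,6,8} D(Y)={1,4,5,7,8}: W {1,2,4,5,7,8}->{1,2,5}; X {2,6,8}->{2,6}; Y {1,4,5,7,8}->{4,7,8}
Constraint 3 (Y < X) on D(Y)={4,7,8} D(X)={2,6}: Y {4,7,8}->{4}; X {2,6}->{6}
So after constraint 3: D(Y) = {4}

Answer: {4}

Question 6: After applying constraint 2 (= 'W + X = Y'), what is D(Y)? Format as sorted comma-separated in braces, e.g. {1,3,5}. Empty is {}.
Answer: {4,7,8}

Derivation:
Constraint 1 (W != X) on D(W)={1,2,4,5,7,8} D(X)={2,6,8}: no change
Constraint 2 (W + X = Y) on D(W)={1,2,4,5,7,8} D(X)={2,6,8} D(Y)={1,4,5,7,8}: W {1,2,4,5,7,8}->{1,2,5}; X {2,6,8}->{2,6}; Y {1,4,5,7,8}->{4,7,8}
So after constraint 2: D(Y) = {4,7,8}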